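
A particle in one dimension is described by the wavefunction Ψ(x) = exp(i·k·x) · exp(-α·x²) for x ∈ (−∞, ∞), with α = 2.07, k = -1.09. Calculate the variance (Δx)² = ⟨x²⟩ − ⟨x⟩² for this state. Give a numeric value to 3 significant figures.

0.121

Compute ⟨x⟩ and ⟨x²⟩ separately, then (Δx)² = ⟨x²⟩ − ⟨x⟩².
Gaussian moments: ∫x^(2j)·e^(−2αx²) dx = (2j−1)!!/(4α)^j · √(π/(2α)), odd powers integrate to 0; here √(π/(2α)) = 0.87111.
Normalization: ∫|Ψ|² dx = 0.87111.
⟨x⟩ = 0.0000 and ⟨x²⟩ = 0.12077.
(Δx)² = 0.12077 − (0.0000)² = 0.12077.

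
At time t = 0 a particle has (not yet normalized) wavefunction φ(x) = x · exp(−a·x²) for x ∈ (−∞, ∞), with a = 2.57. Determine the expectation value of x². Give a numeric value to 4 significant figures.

⟨x²⟩ = ∫ x²·|φ|² dx / ∫|φ|² dx (integrals over the domain).
Expand each integrand as polynomial × e^(−2ax²) and use ∫x^(2j)·e^(−2ax²) dx = (2j−1)!!/(4a)^j · √(π/(2a)), odd powers → 0; here √(π/(2a)) = 0.78180.
State is unnormalized: ∫|φ|² dx = 0.076050, and ∫φ*·x²·φ dx = 0.022194, so ⟨x²⟩ = 0.022194 / 0.076050.
⟨x²⟩ = 0.29183.

0.2918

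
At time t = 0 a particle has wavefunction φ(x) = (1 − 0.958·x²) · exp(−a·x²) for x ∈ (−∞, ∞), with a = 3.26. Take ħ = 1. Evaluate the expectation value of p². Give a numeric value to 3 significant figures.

4.44

p² φ = −ħ² d²φ/dx²; ⟨p²⟩ = −ħ² ∫ φ*·φ'' dx / ∫|φ|² dx.
Expand each integrand as polynomial × e^(−2ax²) and use ∫x^(2j)·e^(−2ax²) dx = (2j−1)!!/(4a)^j · √(π/(2a)), odd powers → 0; here √(π/(2a)) = 0.69415. Differentiate with the product rule, d/dx e^(−ax²) = −2ax·e^(−ax²).
State is unnormalized: ∫|φ|² dx = 0.60339, and ∫φ*·(−ħ² φ'') dx = 2.6809, so ⟨p²⟩ = 2.6809 / 0.60339.
⟨p²⟩ = 4.4431.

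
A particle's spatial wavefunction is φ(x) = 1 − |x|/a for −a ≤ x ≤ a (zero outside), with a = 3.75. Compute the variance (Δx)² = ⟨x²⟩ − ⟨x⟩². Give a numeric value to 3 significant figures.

Compute ⟨x⟩ and ⟨x²⟩ separately, then (Δx)² = ⟨x²⟩ − ⟨x⟩².
φ is even, so ∫ over [−a, a] = 2∫₀ᵃ with φ = 1 − x/a there: ∫₀ᵃ (1 − x/a)² dx = a/3, ∫₀ᵃ x²(1 − x/a)² dx = a³/30, ∫₀ᵃ x⁴(1 − x/a)² dx = a⁵/105.
Normalization: ∫|φ|² dx = 2.5000.
⟨x⟩ = 0.0000 and ⟨x²⟩ = 1.4063.
(Δx)² = 1.4063 − (0.0000)² = 1.4063.

1.41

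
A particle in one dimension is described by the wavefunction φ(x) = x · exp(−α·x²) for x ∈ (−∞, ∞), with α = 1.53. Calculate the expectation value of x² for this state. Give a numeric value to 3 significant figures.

0.490

⟨x²⟩ = ∫ x²·|φ|² dx / ∫|φ|² dx (integrals over the domain).
Expand each integrand as polynomial × e^(−2αx²) and use ∫x^(2j)·e^(−2αx²) dx = (2j−1)!!/(4α)^j · √(π/(2α)), odd powers → 0; here √(π/(2α)) = 1.0132.
State is unnormalized: ∫|φ|² dx = 0.16556, and ∫φ*·x²·φ dx = 0.081158, so ⟨x²⟩ = 0.081158 / 0.16556.
⟨x²⟩ = 0.49020.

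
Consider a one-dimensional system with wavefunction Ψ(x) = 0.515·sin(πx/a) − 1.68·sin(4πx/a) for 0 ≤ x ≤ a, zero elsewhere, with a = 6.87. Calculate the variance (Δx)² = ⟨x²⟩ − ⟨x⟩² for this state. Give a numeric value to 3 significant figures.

3.59

Compute ⟨x⟩ and ⟨x²⟩ separately, then (Δx)² = ⟨x²⟩ − ⟨x⟩².
On 0 ≤ x ≤ a (j ≠ l): ∫sin²(jπx/a) dx = a/2, ∫sin(jπx/a)·sin(lπx/a) dx = 0; diagonal moments ∫x·sin²(jπx/a) dx = a²/4, ∫x²·sin²(jπx/a) dx = a³·(1/6 − 1/(4j²π²)); cross terms ∫x·sin(jπx/a)·sin(lπx/a) dx = 0 for j + l even and −4jla²/(π²(j² − l²)²) for j + l odd, ∫x²·sin(jπx/a)·sin(lπx/a) dx = (−1)^(j+l)·4jla³/(π²(j² − l²)²); higher powers the same way via product-to-sum and parts.
Normalization: ∫|Ψ|² dx = 10.606.
⟨x⟩ = 3.4905 and ⟨x²⟩ = 15.771.
(Δx)² = 15.771 − (3.4905)² = 3.5880.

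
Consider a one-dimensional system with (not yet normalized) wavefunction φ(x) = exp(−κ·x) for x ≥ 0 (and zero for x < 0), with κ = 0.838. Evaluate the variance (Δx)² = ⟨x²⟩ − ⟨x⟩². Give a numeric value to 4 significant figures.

0.3560

Compute ⟨x⟩ and ⟨x²⟩ separately, then (Δx)² = ⟨x²⟩ − ⟨x⟩².
Every integrand reduces to terms xʲ·e^(−2κx) on [0, ∞); use ∫₀^∞ xʲ·e^(−2κx) dx = j!/(2κ)^(j+1).
Normalization: ∫|φ|² dx = 0.59666.
⟨x⟩ = 0.59666 and ⟨x²⟩ = 0.71200.
(Δx)² = 0.71200 − (0.59666)² = 0.35600.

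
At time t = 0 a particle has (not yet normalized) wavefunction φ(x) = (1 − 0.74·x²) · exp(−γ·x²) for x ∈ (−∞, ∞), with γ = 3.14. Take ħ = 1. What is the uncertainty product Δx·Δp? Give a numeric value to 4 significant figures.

0.5004

Δx = √(⟨x²⟩−⟨x⟩²), Δp = √(⟨p²⟩−⟨p⟩²).
Expand each integrand as polynomial × e^(−2γx²) and use ∫x^(2j)·e^(−2γx²) dx = (2j−1)!!/(4γ)^j · √(π/(2γ)), odd powers → 0; here √(π/(2γ)) = 0.70729. Differentiate with the product rule, d/dx e^(−γx²) = −2γx·e^(−γx²).
Normalization: ∫|φ|² dx = 0.63131.
⟨x⟩ = 0.0000, ⟨x²⟩ = 0.062312 ⇒ Δx = 0.24962.
⟨p⟩ = 0.0000, ⟨p²⟩ = 4.0179 ⇒ Δp = 2.0045.
Δx·Δp = 0.50036.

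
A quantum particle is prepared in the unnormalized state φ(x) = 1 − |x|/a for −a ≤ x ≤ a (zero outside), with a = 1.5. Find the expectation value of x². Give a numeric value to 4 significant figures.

⟨x²⟩ = ∫ x²·|φ|² dx / ∫|φ|² dx (integrals over the domain).
φ is even, so ∫ over [−a, a] = 2∫₀ᵃ with φ = 1 − x/a there: ∫₀ᵃ (1 − x/a)² dx = a/3, ∫₀ᵃ x²(1 − x/a)² dx = a³/30, ∫₀ᵃ x⁴(1 − x/a)² dx = a⁵/105.
State is unnormalized: ∫|φ|² dx = 1.0000, and ∫φ*·x²·φ dx = 0.22500, so ⟨x²⟩ = 0.22500 / 1.0000.
⟨x²⟩ = 0.22500.

0.2250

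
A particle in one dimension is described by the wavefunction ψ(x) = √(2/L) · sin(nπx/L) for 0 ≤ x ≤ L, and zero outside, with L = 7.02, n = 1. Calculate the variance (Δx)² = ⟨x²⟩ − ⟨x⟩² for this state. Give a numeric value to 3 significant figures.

1.61

Compute ⟨x⟩ and ⟨x²⟩ separately, then (Δx)² = ⟨x²⟩ − ⟨x⟩².
With sin²θ = (1 − cos2θ)/2 on 0 ≤ x ≤ L: ∫sin²(nπx/L) dx = L/2, ∫x·sin²(nπx/L) dx = L²/4, ∫x²·sin²(nπx/L) dx = L³·(1/6 − 1/(4n²π²)); higher powers xᵏ the same way, integrating xᵏ·cos(2nπx/L) by parts.
⟨x⟩ = 3.5100 and ⟨x²⟩ = 13.930.
(Δx)² = 13.930 − (3.5100)² = 1.6101.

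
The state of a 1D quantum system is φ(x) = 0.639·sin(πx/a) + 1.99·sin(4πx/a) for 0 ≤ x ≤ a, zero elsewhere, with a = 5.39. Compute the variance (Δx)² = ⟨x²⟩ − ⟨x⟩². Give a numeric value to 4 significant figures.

2.198

Compute ⟨x⟩ and ⟨x²⟩ separately, then (Δx)² = ⟨x²⟩ − ⟨x⟩².
On 0 ≤ x ≤ a (j ≠ l): ∫sin²(jπx/a) dx = a/2, ∫sin(jπx/a)·sin(lπx/a) dx = 0; diagonal moments ∫x·sin²(jπx/a) dx = a²/4, ∫x²·sin²(jπx/a) dx = a³·(1/6 − 1/(4j²π²)); cross terms ∫x·sin(jπx/a)·sin(lπx/a) dx = 0 for j + l even and −4jla²/(π²(j² − l²)²) for j + l odd, ∫x²·sin(jπx/a)·sin(lπx/a) dx = (−1)^(j+l)·4jla³/(π²(j² − l²)²); higher powers the same way via product-to-sum and parts.
Normalization: ∫|φ|² dx = 11.773.
⟨x⟩ = 2.6498 and ⟨x²⟩ = 9.2193.
(Δx)² = 9.2193 − (2.6498)² = 2.1980.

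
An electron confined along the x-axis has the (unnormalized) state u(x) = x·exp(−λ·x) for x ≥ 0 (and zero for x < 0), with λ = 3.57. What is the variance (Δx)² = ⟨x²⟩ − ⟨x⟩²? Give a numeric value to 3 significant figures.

Compute ⟨x⟩ and ⟨x²⟩ separately, then (Δx)² = ⟨x²⟩ − ⟨x⟩².
Every integrand reduces to terms xʲ·e^(−2λx) on [0, ∞); use ∫₀^∞ xʲ·e^(−2λx) dx = j!/(2λ)^(j+1).
Normalization: ∫|u|² dx = 0.0054946.
⟨x⟩ = 0.42017 and ⟨x²⟩ = 0.23539.
(Δx)² = 0.23539 − (0.42017)² = 0.058847.

0.0588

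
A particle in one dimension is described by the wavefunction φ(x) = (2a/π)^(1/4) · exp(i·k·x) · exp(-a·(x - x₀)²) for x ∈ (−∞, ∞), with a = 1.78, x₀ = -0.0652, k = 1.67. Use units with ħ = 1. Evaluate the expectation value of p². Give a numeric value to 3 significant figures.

p² φ = −ħ² d²φ/dx²; ⟨p²⟩ = −ħ² ∫ φ*·φ'' dx.
Gaussian moments (u = x − x₀): ∫u^(2j)·e^(−2au²) du = (2j−1)!!/(4a)^j · √(π/(2a)), odd powers integrate to 0; here √(π/(2a)) = 0.93940. Derivatives: φ′ = (ik − 2au)·φ, φ″ = ((ik − 2au)² − 2a)·φ; the odd-in-u pieces drop out.
⟨p²⟩ = 4.5689.

4.57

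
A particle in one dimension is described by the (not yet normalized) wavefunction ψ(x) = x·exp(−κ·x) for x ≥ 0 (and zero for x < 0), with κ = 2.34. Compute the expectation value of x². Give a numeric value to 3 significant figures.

0.548

⟨x²⟩ = ∫ x²·|ψ|² dx / ∫|ψ|² dx (integrals over the domain).
Every integrand reduces to terms xʲ·e^(−2κx) on [0, ∞); use ∫₀^∞ xʲ·e^(−2κx) dx = j!/(2κ)^(j+1).
State is unnormalized: ∫|ψ|² dx = 0.019512, and ∫ψ*·x²·ψ dx = 0.010690, so ⟨x²⟩ = 0.010690 / 0.019512.
⟨x²⟩ = 0.54789.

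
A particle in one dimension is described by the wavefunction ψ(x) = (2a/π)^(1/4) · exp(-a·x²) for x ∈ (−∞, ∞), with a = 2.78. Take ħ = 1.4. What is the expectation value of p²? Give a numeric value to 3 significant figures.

p² ψ = −ħ² d²ψ/dx²; ⟨p²⟩ = −ħ² ∫ ψ*·ψ'' dx.
Gaussian moments: ∫x^(2j)·e^(−2ax²) dx = (2j−1)!!/(4a)^j · √(π/(2a)), odd powers integrate to 0; here √(π/(2a)) = 0.75169. Derivatives: d/dx e^(−ax²) = −2ax·e^(−ax²), d²/dx² e^(−ax²) = (4a²x² − 2a)·e^(−ax²).
⟨p²⟩ = 5.4488.

5.45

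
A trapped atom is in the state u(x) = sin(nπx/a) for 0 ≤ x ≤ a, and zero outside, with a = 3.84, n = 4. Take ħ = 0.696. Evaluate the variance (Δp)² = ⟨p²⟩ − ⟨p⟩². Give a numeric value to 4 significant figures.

5.188

Compute ⟨p⟩ and ⟨p²⟩ separately; (Δp)² = ⟨p²⟩ − ⟨p⟩².
d/dx sin(nπx/a) = (nπ/a)·cos(nπx/a) and d²/dx² sin(nπx/a) = −(nπ/a)²·sin(nπx/a); on 0 ≤ x ≤ a, ∫sin²(nπx/a) dx = a/2 and ∫sin(nπx/a)·cos(nπx/a) dx = 0.
Normalization: ∫|u|² dx = 1.9200.
⟨p⟩ = 0.0000 and ⟨p²⟩ = 5.1877.
(Δp)² = 5.1877 − (0.0000)² = 5.1877.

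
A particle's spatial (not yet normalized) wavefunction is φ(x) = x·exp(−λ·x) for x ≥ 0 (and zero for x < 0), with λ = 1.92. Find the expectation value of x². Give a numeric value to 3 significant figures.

0.814

⟨x²⟩ = ∫ x²·|φ|² dx / ∫|φ|² dx (integrals over the domain).
Every integrand reduces to terms xʲ·e^(−2λx) on [0, ∞); use ∫₀^∞ xʲ·e^(−2λx) dx = j!/(2λ)^(j+1).
State is unnormalized: ∫|φ|² dx = 0.035321, and ∫φ*·x²·φ dx = 0.028745, so ⟨x²⟩ = 0.028745 / 0.035321.
⟨x²⟩ = 0.81380.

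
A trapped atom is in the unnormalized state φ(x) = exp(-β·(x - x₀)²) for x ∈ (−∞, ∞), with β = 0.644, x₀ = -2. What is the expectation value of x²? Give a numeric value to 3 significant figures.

4.39

⟨x²⟩ = ∫ x²·|φ|² dx / ∫|φ|² dx (integrals over the domain).
Gaussian moments (u = x − x₀): ∫u^(2j)·e^(−2βu²) du = (2j−1)!!/(4β)^j · √(π/(2β)), odd powers integrate to 0; here √(π/(2β)) = 1.5618.
State is unnormalized: ∫|φ|² dx = 1.5618, and ∫φ*·x²·φ dx = 6.8534, so ⟨x²⟩ = 6.8534 / 1.5618.
⟨x²⟩ = 4.3882.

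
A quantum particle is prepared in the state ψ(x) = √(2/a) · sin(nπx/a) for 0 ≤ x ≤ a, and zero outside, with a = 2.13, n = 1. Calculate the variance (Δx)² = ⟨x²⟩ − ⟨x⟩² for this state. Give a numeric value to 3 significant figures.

0.148

Compute ⟨x⟩ and ⟨x²⟩ separately, then (Δx)² = ⟨x²⟩ − ⟨x⟩².
With sin²θ = (1 − cos2θ)/2 on 0 ≤ x ≤ a: ∫sin²(nπx/a) dx = a/2, ∫x·sin²(nπx/a) dx = a²/4, ∫x²·sin²(nπx/a) dx = a³·(1/6 − 1/(4n²π²)); higher powers xᵏ the same way, integrating xᵏ·cos(2nπx/a) by parts.
⟨x⟩ = 1.0650 and ⟨x²⟩ = 1.2825.
(Δx)² = 1.2825 − (1.0650)² = 0.14823.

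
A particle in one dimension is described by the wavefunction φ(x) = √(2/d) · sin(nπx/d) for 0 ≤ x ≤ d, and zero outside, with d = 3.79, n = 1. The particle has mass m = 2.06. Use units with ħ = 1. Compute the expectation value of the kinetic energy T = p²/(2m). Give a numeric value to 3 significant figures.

0.167

T = −(ħ²/2m) d²/dx², so ⟨T⟩ = −(ħ²/2m) ∫ φ*·φ'' dx; with m = 2.06.
d/dx sin(nπx/d) = (nπ/d)·cos(nπx/d) and d²/dx² sin(nπx/d) = −(nπ/d)²·sin(nπx/d); on 0 ≤ x ≤ d, ∫sin²(nπx/d) dx = d/2 and ∫sin(nπx/d)·cos(nπx/d) dx = 0.
⟨T⟩ = 0.16677.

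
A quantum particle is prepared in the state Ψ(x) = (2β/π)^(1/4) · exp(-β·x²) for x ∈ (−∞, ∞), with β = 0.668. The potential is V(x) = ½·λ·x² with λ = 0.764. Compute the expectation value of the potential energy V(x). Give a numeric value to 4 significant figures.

⟨V⟩ = ∫ V(x)·|Ψ|² dx.
Gaussian moments: ∫x^(2j)·e^(−2βx²) dx = (2j−1)!!/(4β)^j · √(π/(2β)), odd powers integrate to 0; here √(π/(2β)) = 1.5335.
⟨V⟩ = 0.14296.

0.1430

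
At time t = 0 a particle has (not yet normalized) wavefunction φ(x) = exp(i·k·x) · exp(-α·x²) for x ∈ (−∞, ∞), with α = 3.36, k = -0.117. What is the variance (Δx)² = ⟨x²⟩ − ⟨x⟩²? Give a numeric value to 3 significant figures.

Compute ⟨x⟩ and ⟨x²⟩ separately, then (Δx)² = ⟨x²⟩ − ⟨x⟩².
Gaussian moments: ∫x^(2j)·e^(−2αx²) dx = (2j−1)!!/(4α)^j · √(π/(2α)), odd powers integrate to 0; here √(π/(2α)) = 0.68374.
Normalization: ∫|φ|² dx = 0.68374.
⟨x⟩ = 0.0000 and ⟨x²⟩ = 0.074405.
(Δx)² = 0.074405 − (0.0000)² = 0.074405.

0.0744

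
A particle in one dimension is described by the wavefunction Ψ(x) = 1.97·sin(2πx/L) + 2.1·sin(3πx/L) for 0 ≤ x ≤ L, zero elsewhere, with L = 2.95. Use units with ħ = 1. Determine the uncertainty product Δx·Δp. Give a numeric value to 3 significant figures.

Δx = √(⟨x²⟩−⟨x⟩²), Δp = √(⟨p²⟩−⟨p⟩²).
On 0 ≤ x ≤ L (j ≠ l): ∫sin²(jπx/L) dx = L/2, ∫sin(jπx/L)·sin(lπx/L) dx = 0; diagonal moments ∫x·sin²(jπx/L) dx = L²/4, ∫x²·sin²(jπx/L) dx = L³·(1/6 − 1/(4j²π²)); cross terms ∫x·sin(jπx/L)·sin(lπx/L) dx = 0 for j + l even and −4jlL²/(π²(j² − l²)²) for j + l odd, ∫x²·sin(jπx/L)·sin(lπx/L) dx = (−1)^(j+l)·4jlL³/(π²(j² − l²)²); higher powers the same way via product-to-sum and parts. d²/dx² sin(jπx/L) = −(jπ/L)²·sin(jπx/L); on 0 ≤ x ≤ L, ∫sin²(jπx/L) dx = L/2 and ∫sin(jπx/L)·sin(lπx/L) dx = 0 for j ≠ l, so only diagonal terms survive in ∫|Ψ|² and ∫Ψ·Ψ″; ∫Ψ·Ψ′ dx = [Ψ²/2] between the walls = 0.
Normalization: ∫|Ψ|² dx = 12.229.
⟨x⟩ = 0.90229, ⟨x²⟩ = 1.1337 ⇒ Δx = 0.56530.
⟨p⟩ = 0.0000, ⟨p²⟩ = 7.5527 ⇒ Δp = 2.7482.
Δx·Δp = 1.5536.

1.55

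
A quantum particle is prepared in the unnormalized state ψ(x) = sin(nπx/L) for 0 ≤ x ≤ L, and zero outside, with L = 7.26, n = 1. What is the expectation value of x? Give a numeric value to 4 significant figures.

3.630

⟨x⟩ = ∫ x·|ψ|² dx / ∫|ψ|² dx (integrals over the domain).
With sin²θ = (1 − cos2θ)/2 on 0 ≤ x ≤ L: ∫sin²(nπx/L) dx = L/2, ∫x·sin²(nπx/L) dx = L²/4, ∫x²·sin²(nπx/L) dx = L³·(1/6 − 1/(4n²π²)); higher powers xᵏ the same way, integrating xᵏ·cos(2nπx/L) by parts.
State is unnormalized: ∫|ψ|² dx = 3.6300, and ∫ψ*·x·ψ dx = 13.177, so ⟨x⟩ = 13.177 / 3.6300.
⟨x⟩ = 3.6300.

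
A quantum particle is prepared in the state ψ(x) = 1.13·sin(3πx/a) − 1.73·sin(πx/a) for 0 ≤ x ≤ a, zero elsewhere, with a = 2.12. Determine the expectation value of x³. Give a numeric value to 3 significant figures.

⟨x³⟩ = ∫ x³·|ψ|² dx / ∫|ψ|² dx (integrals over the domain).
On 0 ≤ x ≤ a (j ≠ l): ∫sin²(jπx/a) dx = a/2, ∫sin(jπx/a)·sin(lπx/a) dx = 0; diagonal moments ∫x·sin²(jπx/a) dx = a²/4, ∫x²·sin²(jπx/a) dx = a³·(1/6 − 1/(4j²π²)); cross terms ∫x·sin(jπx/a)·sin(lπx/a) dx = 0 for j + l even and −4jla²/(π²(j² − l²)²) for j + l odd, ∫x²·sin(jπx/a)·sin(lπx/a) dx = (−1)^(j+l)·4jla³/(π²(j² − l²)²); higher powers the same way via product-to-sum and parts.
State is unnormalized: ∫|ψ|² dx = 4.5260, and ∫ψ*·x³·ψ dx = 6.1246, so ⟨x³⟩ = 6.1246 / 4.5260.
⟨x³⟩ = 1.3532.

1.35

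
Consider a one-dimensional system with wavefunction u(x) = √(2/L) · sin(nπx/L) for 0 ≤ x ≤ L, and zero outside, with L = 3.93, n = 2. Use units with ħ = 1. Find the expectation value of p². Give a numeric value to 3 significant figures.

p² u = −ħ² d²u/dx²; ⟨p²⟩ = −ħ² ∫ u*·u'' dx.
d/dx sin(nπx/L) = (nπ/L)·cos(nπx/L) and d²/dx² sin(nπx/L) = −(nπ/L)²·sin(nπx/L); on 0 ≤ x ≤ L, ∫sin²(nπx/L) dx = L/2 and ∫sin(nπx/L)·cos(nπx/L) dx = 0.
⟨p²⟩ = 2.5561.

2.56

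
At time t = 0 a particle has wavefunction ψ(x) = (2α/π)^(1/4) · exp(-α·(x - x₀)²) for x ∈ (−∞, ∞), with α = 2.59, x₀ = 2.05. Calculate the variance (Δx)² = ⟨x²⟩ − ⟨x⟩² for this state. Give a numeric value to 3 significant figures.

Compute ⟨x⟩ and ⟨x²⟩ separately, then (Δx)² = ⟨x²⟩ − ⟨x⟩².
Gaussian moments (u = x − x₀): ∫u^(2j)·e^(−2αu²) du = (2j−1)!!/(4α)^j · √(π/(2α)), odd powers integrate to 0; here √(π/(2α)) = 0.77877.
⟨x⟩ = 2.0500 and ⟨x²⟩ = 4.2990.
(Δx)² = 4.2990 − (2.0500)² = 0.096525.

0.0965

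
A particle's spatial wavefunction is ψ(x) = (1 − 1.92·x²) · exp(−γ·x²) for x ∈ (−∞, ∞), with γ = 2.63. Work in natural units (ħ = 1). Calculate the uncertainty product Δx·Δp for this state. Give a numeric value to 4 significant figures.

0.5471

Δx = √(⟨x²⟩−⟨x⟩²), Δp = √(⟨p²⟩−⟨p⟩²).
Expand each integrand as polynomial × e^(−2γx²) and use ∫x^(2j)·e^(−2γx²) dx = (2j−1)!!/(4γ)^j · √(π/(2γ)), odd powers → 0; here √(π/(2γ)) = 0.77283. Differentiate with the product rule, d/dx e^(−γx²) = −2γx·e^(−γx²).
Normalization: ∫|ψ|² dx = 0.56796.
⟨x⟩ = 0.0000, ⟨x²⟩ = 0.052332 ⇒ Δx = 0.22876.
⟨p⟩ = 0.0000, ⟨p²⟩ = 5.7194 ⇒ Δp = 2.3915.
Δx·Δp = 0.54709.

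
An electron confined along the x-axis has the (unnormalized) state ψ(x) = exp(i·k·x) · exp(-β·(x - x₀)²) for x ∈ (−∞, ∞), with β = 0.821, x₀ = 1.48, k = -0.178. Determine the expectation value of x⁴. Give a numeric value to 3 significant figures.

9.08

⟨x⁴⟩ = ∫ x⁴·|ψ|² dx / ∫|ψ|² dx (integrals over the domain).
Gaussian moments (u = x − x₀): ∫u^(2j)·e^(−2βu²) du = (2j−1)!!/(4β)^j · √(π/(2β)), odd powers integrate to 0; here √(π/(2β)) = 1.3832.
State is unnormalized: ∫|ψ|² dx = 1.3832, and ∫ψ*·x⁴·ψ dx = 12.557, so ⟨x⁴⟩ = 12.557 / 1.3832.
⟨x⁴⟩ = 9.0780.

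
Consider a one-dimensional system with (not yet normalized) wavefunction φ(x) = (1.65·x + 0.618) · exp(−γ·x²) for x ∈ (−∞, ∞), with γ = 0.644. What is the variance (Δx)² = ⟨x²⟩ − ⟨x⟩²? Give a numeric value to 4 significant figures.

Compute ⟨x⟩ and ⟨x²⟩ separately, then (Δx)² = ⟨x²⟩ − ⟨x⟩².
Expand each integrand as polynomial × e^(−2γx²) and use ∫x^(2j)·e^(−2γx²) dx = (2j−1)!!/(4γ)^j · √(π/(2γ)), odd powers → 0; here √(π/(2γ)) = 1.5618.
Normalization: ∫|φ|² dx = 2.2471.
⟨x⟩ = 0.55025 and ⟨x²⟩ = 0.95850.
(Δx)² = 0.95850 − (0.55025)² = 0.65573.

0.6557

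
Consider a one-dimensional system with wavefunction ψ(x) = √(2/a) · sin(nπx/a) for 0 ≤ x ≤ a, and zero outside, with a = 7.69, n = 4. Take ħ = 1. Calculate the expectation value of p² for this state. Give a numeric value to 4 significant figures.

p² ψ = −ħ² d²ψ/dx²; ⟨p²⟩ = −ħ² ∫ ψ*·ψ'' dx.
d/dx sin(nπx/a) = (nπ/a)·cos(nπx/a) and d²/dx² sin(nπx/a) = −(nπ/a)²·sin(nπx/a); on 0 ≤ x ≤ a, ∫sin²(nπx/a) dx = a/2 and ∫sin(nπx/a)·cos(nπx/a) dx = 0.
⟨p²⟩ = 2.6703.

2.670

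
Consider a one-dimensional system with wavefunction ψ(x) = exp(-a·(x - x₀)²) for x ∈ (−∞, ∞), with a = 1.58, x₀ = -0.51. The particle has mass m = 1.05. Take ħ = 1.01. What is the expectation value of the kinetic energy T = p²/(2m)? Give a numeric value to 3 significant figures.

T = −(ħ²/2m) d²/dx², so ⟨T⟩ = −(ħ²/2m) ∫ ψ*·ψ'' dx / ∫|ψ|² dx; with m = 1.05.
Gaussian moments (u = x − x₀): ∫u^(2j)·e^(−2au²) du = (2j−1)!!/(4a)^j · √(π/(2a)), odd powers integrate to 0; here √(π/(2a)) = 0.99708. Derivatives: d/dx e^(−au²) = −2au·e^(−au²), d²/dx² e^(−au²) = (4a²u² − 2a)·e^(−au²).
State is unnormalized: ∫|ψ|² dx = 0.99708, and ∫ψ*·(−ħ²/2m · ψ'') dx = 0.76527, so ⟨T⟩ = 0.76527 / 0.99708.
⟨T⟩ = 0.76750.

0.768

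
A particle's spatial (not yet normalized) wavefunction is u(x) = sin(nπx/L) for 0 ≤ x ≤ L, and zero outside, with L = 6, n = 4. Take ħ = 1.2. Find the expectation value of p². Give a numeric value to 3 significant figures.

p² u = −ħ² d²u/dx²; ⟨p²⟩ = −ħ² ∫ u*·u'' dx / ∫|u|² dx.
d/dx sin(nπx/L) = (nπ/L)·cos(nπx/L) and d²/dx² sin(nπx/L) = −(nπ/L)²·sin(nπx/L); on 0 ≤ x ≤ L, ∫sin²(nπx/L) dx = L/2 and ∫sin(nπx/L)·cos(nπx/L) dx = 0.
State is unnormalized: ∫|u|² dx = 3.0000, and ∫u*·(−ħ² u'') dx = 18.950, so ⟨p²⟩ = 18.950 / 3.0000.
⟨p²⟩ = 6.3165.

6.32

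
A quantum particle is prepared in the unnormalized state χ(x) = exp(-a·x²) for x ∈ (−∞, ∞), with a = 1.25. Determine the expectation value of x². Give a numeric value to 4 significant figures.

0.2000

⟨x²⟩ = ∫ x²·|χ|² dx / ∫|χ|² dx (integrals over the domain).
Gaussian moments: ∫x^(2j)·e^(−2ax²) dx = (2j−1)!!/(4a)^j · √(π/(2a)), odd powers integrate to 0; here √(π/(2a)) = 1.1210.
State is unnormalized: ∫|χ|² dx = 1.1210, and ∫χ*·x²·χ dx = 0.22420, so ⟨x²⟩ = 0.22420 / 1.1210.
⟨x²⟩ = 0.20000.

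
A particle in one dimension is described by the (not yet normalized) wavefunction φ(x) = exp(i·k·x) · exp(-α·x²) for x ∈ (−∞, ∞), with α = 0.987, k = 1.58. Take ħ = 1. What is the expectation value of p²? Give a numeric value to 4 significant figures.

p² φ = −ħ² d²φ/dx²; ⟨p²⟩ = −ħ² ∫ φ*·φ'' dx / ∫|φ|² dx.
Gaussian moments: ∫x^(2j)·e^(−2αx²) dx = (2j−1)!!/(4α)^j · √(π/(2α)), odd powers integrate to 0; here √(π/(2α)) = 1.2615. Derivatives: φ′ = (ik − 2αx)·φ, φ″ = ((ik − 2αx)² − 2α)·φ; the odd-in-x pieces drop out.
State is unnormalized: ∫|φ|² dx = 1.2615, and ∫φ*·(−ħ² φ'') dx = 4.3945, so ⟨p²⟩ = 4.3945 / 1.2615.
⟨p²⟩ = 3.4834.

3.483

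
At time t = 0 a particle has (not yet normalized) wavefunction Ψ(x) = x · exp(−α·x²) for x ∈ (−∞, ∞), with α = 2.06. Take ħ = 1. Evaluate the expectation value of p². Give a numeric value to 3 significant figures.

6.18

p² Ψ = −ħ² d²Ψ/dx²; ⟨p²⟩ = −ħ² ∫ Ψ*·Ψ'' dx / ∫|Ψ|² dx.
Expand each integrand as polynomial × e^(−2αx²) and use ∫x^(2j)·e^(−2αx²) dx = (2j−1)!!/(4α)^j · √(π/(2α)), odd powers → 0; here √(π/(2α)) = 0.87323. Differentiate with the product rule, d/dx e^(−αx²) = −2αx·e^(−αx²).
State is unnormalized: ∫|Ψ|² dx = 0.10597, and ∫Ψ*·(−ħ² Ψ'') dx = 0.65492, so ⟨p²⟩ = 0.65492 / 0.10597.
⟨p²⟩ = 6.1800.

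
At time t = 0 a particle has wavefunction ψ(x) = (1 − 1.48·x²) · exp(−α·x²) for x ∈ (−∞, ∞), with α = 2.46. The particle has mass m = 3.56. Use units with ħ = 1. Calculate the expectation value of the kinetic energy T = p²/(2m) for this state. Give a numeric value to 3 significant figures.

0.657

T = −(ħ²/2m) d²/dx², so ⟨T⟩ = −(ħ²/2m) ∫ ψ*·ψ'' dx / ∫|ψ|² dx; with m = 3.56.
Expand each integrand as polynomial × e^(−2αx²) and use ∫x^(2j)·e^(−2αx²) dx = (2j−1)!!/(4α)^j · √(π/(2α)), odd powers → 0; here √(π/(2α)) = 0.79908. Differentiate with the product rule, d/dx e^(−αx²) = −2αx·e^(−αx²).
State is unnormalized: ∫|ψ|² dx = 0.61294, and ∫ψ*·(−ħ²/2m · ψ'') dx = 0.40286, so ⟨T⟩ = 0.40286 / 0.61294.
⟨T⟩ = 0.65726.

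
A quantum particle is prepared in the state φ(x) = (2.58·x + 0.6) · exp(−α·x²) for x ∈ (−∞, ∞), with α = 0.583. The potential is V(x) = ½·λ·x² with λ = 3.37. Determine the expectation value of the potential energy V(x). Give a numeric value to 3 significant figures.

⟨V⟩ = ∫ V(x)·|φ|² dx / ∫|φ|² dx.
Expand each integrand as polynomial × e^(−2αx²) and use ∫x^(2j)·e^(−2αx²) dx = (2j−1)!!/(4α)^j · √(π/(2α)), odd powers → 0; here √(π/(2α)) = 1.6414.
State is unnormalized: ∫|φ|² dx = 5.2762, and ∫φ*·V(x)·φ dx = 10.583, so ⟨V⟩ = 10.583 / 5.2762.
⟨V⟩ = 2.0058.

2.01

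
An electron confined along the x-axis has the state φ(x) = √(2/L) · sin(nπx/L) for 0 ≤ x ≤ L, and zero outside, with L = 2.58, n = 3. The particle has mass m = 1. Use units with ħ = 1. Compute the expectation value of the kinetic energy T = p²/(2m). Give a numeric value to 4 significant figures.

T = −(ħ²/2m) d²/dx², so ⟨T⟩ = −(ħ²/2m) ∫ φ*·φ'' dx; with m = 1.
d/dx sin(nπx/L) = (nπ/L)·cos(nπx/L) and d²/dx² sin(nπx/L) = −(nπ/L)²·sin(nπx/L); on 0 ≤ x ≤ L, ∫sin²(nπx/L) dx = L/2 and ∫sin(nπx/L)·cos(nπx/L) dx = 0.
⟨T⟩ = 6.6723.

6.672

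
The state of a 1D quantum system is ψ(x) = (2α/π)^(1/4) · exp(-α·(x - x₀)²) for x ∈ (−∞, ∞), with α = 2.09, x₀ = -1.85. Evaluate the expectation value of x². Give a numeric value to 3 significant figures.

3.54

⟨x²⟩ = ∫ x²·|ψ|² dx (integrals over the domain).
Gaussian moments (u = x − x₀): ∫u^(2j)·e^(−2αu²) du = (2j−1)!!/(4α)^j · √(π/(2α)), odd powers integrate to 0; here √(π/(2α)) = 0.86694.
⟨x²⟩ = 3.5421.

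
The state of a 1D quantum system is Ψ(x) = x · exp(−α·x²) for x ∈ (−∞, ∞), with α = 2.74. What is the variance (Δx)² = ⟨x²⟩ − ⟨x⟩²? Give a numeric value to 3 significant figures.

0.274

Compute ⟨x⟩ and ⟨x²⟩ separately, then (Δx)² = ⟨x²⟩ − ⟨x⟩².
Expand each integrand as polynomial × e^(−2αx²) and use ∫x^(2j)·e^(−2αx²) dx = (2j−1)!!/(4α)^j · √(π/(2α)), odd powers → 0; here √(π/(2α)) = 0.75715.
Normalization: ∫|Ψ|² dx = 0.069083.
⟨x⟩ = 0.0000 and ⟨x²⟩ = 0.27372.
(Δx)² = 0.27372 − (0.0000)² = 0.27372.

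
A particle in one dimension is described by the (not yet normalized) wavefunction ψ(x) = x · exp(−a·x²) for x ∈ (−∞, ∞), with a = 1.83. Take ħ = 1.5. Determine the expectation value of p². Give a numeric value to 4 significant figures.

12.35

p² ψ = −ħ² d²ψ/dx²; ⟨p²⟩ = −ħ² ∫ ψ*·ψ'' dx / ∫|ψ|² dx.
Expand each integrand as polynomial × e^(−2ax²) and use ∫x^(2j)·e^(−2ax²) dx = (2j−1)!!/(4a)^j · √(π/(2a)), odd powers → 0; here √(π/(2a)) = 0.92648. Differentiate with the product rule, d/dx e^(−ax²) = −2ax·e^(−ax²).
State is unnormalized: ∫|ψ|² dx = 0.12657, and ∫ψ*·(−ħ² ψ'') dx = 1.5634, so ⟨p²⟩ = 1.5634 / 0.12657.
⟨p²⟩ = 12.353.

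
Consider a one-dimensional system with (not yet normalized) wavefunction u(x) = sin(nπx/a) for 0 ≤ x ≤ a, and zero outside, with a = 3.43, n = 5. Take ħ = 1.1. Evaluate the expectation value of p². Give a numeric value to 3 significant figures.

25.4

p² u = −ħ² d²u/dx²; ⟨p²⟩ = −ħ² ∫ u*·u'' dx / ∫|u|² dx.
d/dx sin(nπx/a) = (nπ/a)·cos(nπx/a) and d²/dx² sin(nπx/a) = −(nπ/a)²·sin(nπx/a); on 0 ≤ x ≤ a, ∫sin²(nπx/a) dx = a/2 and ∫sin(nπx/a)·cos(nπx/a) dx = 0.
State is unnormalized: ∫|u|² dx = 1.7150, and ∫u*·(−ħ² u'') dx = 43.521, so ⟨p²⟩ = 43.521 / 1.7150.
⟨p²⟩ = 25.377.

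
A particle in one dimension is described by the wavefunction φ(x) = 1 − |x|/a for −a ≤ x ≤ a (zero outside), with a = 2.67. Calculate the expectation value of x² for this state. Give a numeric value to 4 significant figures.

0.7129

⟨x²⟩ = ∫ x²·|φ|² dx / ∫|φ|² dx (integrals over the domain).
φ is even, so ∫ over [−a, a] = 2∫₀ᵃ with φ = 1 − x/a there: ∫₀ᵃ (1 − x/a)² dx = a/3, ∫₀ᵃ x²(1 − x/a)² dx = a³/30, ∫₀ᵃ x⁴(1 − x/a)² dx = a⁵/105.
State is unnormalized: ∫|φ|² dx = 1.7800, and ∫φ*·x²·φ dx = 1.2689, so ⟨x²⟩ = 1.2689 / 1.7800.
⟨x²⟩ = 0.71289.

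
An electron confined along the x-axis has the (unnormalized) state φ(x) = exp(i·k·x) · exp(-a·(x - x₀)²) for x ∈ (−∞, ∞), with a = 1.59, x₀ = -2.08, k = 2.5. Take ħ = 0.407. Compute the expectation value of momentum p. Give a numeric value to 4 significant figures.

1.018

p φ = −iħ dφ/dx; then ⟨p⟩ = ∫ φ*·(pφ) dx / ∫|φ|² dx.
Gaussian moments (u = x − x₀): ∫u^(2j)·e^(−2au²) du = (2j−1)!!/(4a)^j · √(π/(2a)), odd powers integrate to 0; here √(π/(2a)) = 0.99394. Derivatives: φ′ = (ik − 2au)·φ, φ″ = ((ik − 2au)² − 2a)·φ; the odd-in-u pieces drop out.
State is unnormalized: ∫|φ|² dx = 0.99394, and ∫φ*·(−iħ φ') dx = 1.0113, so ⟨p⟩ = 1.0113 / 0.99394.
⟨p⟩ = 1.0175.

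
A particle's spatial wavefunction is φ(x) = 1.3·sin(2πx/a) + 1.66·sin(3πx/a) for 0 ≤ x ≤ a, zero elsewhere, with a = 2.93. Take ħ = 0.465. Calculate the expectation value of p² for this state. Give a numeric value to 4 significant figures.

p² φ = −ħ² d²φ/dx²; ⟨p²⟩ = −ħ² ∫ φ*·φ'' dx / ∫|φ|² dx.
d²/dx² sin(jπx/a) = −(jπ/a)²·sin(jπx/a); on 0 ≤ x ≤ a, ∫sin²(jπx/a) dx = a/2 and ∫sin(jπx/a)·sin(lπx/a) dx = 0 for j ≠ l, so only diagonal terms survive in ∫|φ|² and ∫φ·φ″; ∫φ·φ′ dx = [φ²/2] between the walls = 0.
State is unnormalized: ∫|φ|² dx = 6.5128, and ∫φ*·(−ħ² φ'') dx = 11.493, so ⟨p²⟩ = 11.493 / 6.5128.
⟨p²⟩ = 1.7647.

1.765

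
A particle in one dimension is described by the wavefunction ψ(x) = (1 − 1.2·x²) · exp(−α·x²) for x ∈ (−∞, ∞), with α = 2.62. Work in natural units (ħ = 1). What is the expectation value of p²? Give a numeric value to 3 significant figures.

p² ψ = −ħ² d²ψ/dx²; ⟨p²⟩ = −ħ² ∫ ψ*·ψ'' dx / ∫|ψ|² dx.
Expand each integrand as polynomial × e^(−2αx²) and use ∫x^(2j)·e^(−2αx²) dx = (2j−1)!!/(4α)^j · √(π/(2α)), odd powers → 0; here √(π/(2α)) = 0.77430. Differentiate with the product rule, d/dx e^(−αx²) = −2αx·e^(−αx²).
State is unnormalized: ∫|ψ|² dx = 0.62744, and ∫ψ*·(−ħ² ψ'') dx = 2.6794, so ⟨p²⟩ = 2.6794 / 0.62744.
⟨p²⟩ = 4.2705.

4.27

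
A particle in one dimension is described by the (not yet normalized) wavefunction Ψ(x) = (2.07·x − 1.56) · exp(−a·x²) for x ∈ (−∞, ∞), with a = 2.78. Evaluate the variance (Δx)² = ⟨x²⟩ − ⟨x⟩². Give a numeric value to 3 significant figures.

0.0721

Compute ⟨x⟩ and ⟨x²⟩ separately, then (Δx)² = ⟨x²⟩ − ⟨x⟩².
Expand each integrand as polynomial × e^(−2ax²) and use ∫x^(2j)·e^(−2ax²) dx = (2j−1)!!/(4a)^j · √(π/(2a)), odd powers → 0; here √(π/(2a)) = 0.75169.
Normalization: ∫|Ψ|² dx = 2.1190.
⟨x⟩ = -0.20603 and ⟨x²⟩ = 0.11451.
(Δx)² = 0.11451 − (-0.20603)² = 0.072064.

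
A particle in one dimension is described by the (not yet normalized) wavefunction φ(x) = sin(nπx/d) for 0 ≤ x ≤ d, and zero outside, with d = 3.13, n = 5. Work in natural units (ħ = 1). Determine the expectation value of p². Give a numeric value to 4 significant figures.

25.19

p² φ = −ħ² d²φ/dx²; ⟨p²⟩ = −ħ² ∫ φ*·φ'' dx / ∫|φ|² dx.
d/dx sin(nπx/d) = (nπ/d)·cos(nπx/d) and d²/dx² sin(nπx/d) = −(nπ/d)²·sin(nπx/d); on 0 ≤ x ≤ d, ∫sin²(nπx/d) dx = d/2 and ∫sin(nπx/d)·cos(nπx/d) dx = 0.
State is unnormalized: ∫|φ|² dx = 1.5650, and ∫φ*·(−ħ² φ'') dx = 39.415, so ⟨p²⟩ = 39.415 / 1.5650.
⟨p²⟩ = 25.186.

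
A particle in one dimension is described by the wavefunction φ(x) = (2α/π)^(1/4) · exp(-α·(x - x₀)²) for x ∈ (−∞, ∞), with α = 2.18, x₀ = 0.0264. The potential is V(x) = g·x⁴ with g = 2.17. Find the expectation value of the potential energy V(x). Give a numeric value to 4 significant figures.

0.08666

⟨V⟩ = ∫ V(x)·|φ|² dx.
Gaussian moments (u = x − x₀): ∫u^(2j)·e^(−2αu²) du = (2j−1)!!/(4α)^j · √(π/(2α)), odd powers integrate to 0; here √(π/(2α)) = 0.84885.
⟨V⟩ = 0.086656.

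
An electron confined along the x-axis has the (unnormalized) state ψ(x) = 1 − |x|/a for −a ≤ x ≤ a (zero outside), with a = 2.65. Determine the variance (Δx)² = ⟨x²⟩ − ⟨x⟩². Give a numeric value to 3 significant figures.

0.702

Compute ⟨x⟩ and ⟨x²⟩ separately, then (Δx)² = ⟨x²⟩ − ⟨x⟩².
ψ is even, so ∫ over [−a, a] = 2∫₀ᵃ with ψ = 1 − x/a there: ∫₀ᵃ (1 − x/a)² dx = a/3, ∫₀ᵃ x²(1 − x/a)² dx = a³/30, ∫₀ᵃ x⁴(1 − x/a)² dx = a⁵/105.
Normalization: ∫|ψ|² dx = 1.7667.
⟨x⟩ = 0.0000 and ⟨x²⟩ = 0.70225.
(Δx)² = 0.70225 − (0.0000)² = 0.70225.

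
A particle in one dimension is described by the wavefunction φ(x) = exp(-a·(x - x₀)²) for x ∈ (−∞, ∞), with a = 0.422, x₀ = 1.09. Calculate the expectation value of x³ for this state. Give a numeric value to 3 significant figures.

3.23

⟨x³⟩ = ∫ x³·|φ|² dx / ∫|φ|² dx (integrals over the domain).
Gaussian moments (u = x − x₀): ∫u^(2j)·e^(−2au²) du = (2j−1)!!/(4a)^j · √(π/(2a)), odd powers integrate to 0; here √(π/(2a)) = 1.9293.
State is unnormalized: ∫|φ|² dx = 1.9293, and ∫φ*·x³·φ dx = 6.2360, so ⟨x³⟩ = 6.2360 / 1.9293.
⟨x³⟩ = 3.2322.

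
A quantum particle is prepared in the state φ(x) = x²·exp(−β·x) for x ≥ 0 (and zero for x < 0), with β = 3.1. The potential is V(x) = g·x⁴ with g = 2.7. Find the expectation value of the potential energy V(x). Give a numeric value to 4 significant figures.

3.070

⟨V⟩ = ∫ V(x)·|φ|² dx / ∫|φ|² dx.
Every integrand reduces to terms xʲ·e^(−2βx) on [0, ∞); use ∫₀^∞ xʲ·e^(−2βx) dx = j!/(2β)^(j+1).
State is unnormalized: ∫|φ|² dx = 0.0026197, and ∫φ*·V(x)·φ dx = 0.0080419, so ⟨V⟩ = 0.0080419 / 0.0026197.
⟨V⟩ = 3.0698.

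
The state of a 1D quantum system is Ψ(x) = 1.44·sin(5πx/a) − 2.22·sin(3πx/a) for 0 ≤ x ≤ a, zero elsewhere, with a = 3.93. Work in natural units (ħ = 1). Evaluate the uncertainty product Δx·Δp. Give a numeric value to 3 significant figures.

Δx = √(⟨x²⟩−⟨x⟩²), Δp = √(⟨p²⟩−⟨p⟩²).
On 0 ≤ x ≤ a (j ≠ l): ∫sin²(jπx/a) dx = a/2, ∫sin(jπx/a)·sin(lπx/a) dx = 0; diagonal moments ∫x·sin²(jπx/a) dx = a²/4, ∫x²·sin²(jπx/a) dx = a³·(1/6 − 1/(4j²π²)); cross terms ∫x·sin(jπx/a)·sin(lπx/a) dx = 0 for j + l even and −4jla²/(π²(j² − l²)²) for j + l odd, ∫x²·sin(jπx/a)·sin(lπx/a) dx = (−1)^(j+l)·4jla³/(π²(j² − l²)²); higher powers the same way via product-to-sum and parts. d²/dx² sin(jπx/a) = −(jπ/a)²·sin(jπx/a); on 0 ≤ x ≤ a, ∫sin²(jπx/a) dx = a/2 and ∫sin(jπx/a)·sin(lπx/a) dx = 0 for j ≠ l, so only diagonal terms survive in ∫|Ψ|² and ∫Ψ·Ψ″; ∫Ψ·Ψ′ dx = [Ψ²/2] between the walls = 0.
Normalization: ∫|Ψ|² dx = 13.759.
⟨x⟩ = 1.9650, ⟨x²⟩ = 4.4080 ⇒ Δx = 0.73946.
⟨p⟩ = 0.0000, ⟨p²⟩ = 8.7791 ⇒ Δp = 2.9629.
Δx·Δp = 2.1910.

2.19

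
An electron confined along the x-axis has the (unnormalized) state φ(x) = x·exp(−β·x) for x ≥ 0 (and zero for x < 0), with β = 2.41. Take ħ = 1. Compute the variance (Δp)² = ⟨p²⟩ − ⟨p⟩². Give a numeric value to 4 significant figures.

5.808

Compute ⟨p⟩ and ⟨p²⟩ separately; (Δp)² = ⟨p²⟩ − ⟨p⟩².
Differentiate x·exp(−β·x) with the product rule; every integrand then reduces to terms xʲ·e^(−2βx) on [0, ∞), with ∫₀^∞ xʲ·e^(−2βx) dx = j!/(2β)^(j+1).
Normalization: ∫|φ|² dx = 0.017860.
⟨p⟩ = 0.0000 and ⟨p²⟩ = 5.8081.
(Δp)² = 5.8081 − (0.0000)² = 5.8081.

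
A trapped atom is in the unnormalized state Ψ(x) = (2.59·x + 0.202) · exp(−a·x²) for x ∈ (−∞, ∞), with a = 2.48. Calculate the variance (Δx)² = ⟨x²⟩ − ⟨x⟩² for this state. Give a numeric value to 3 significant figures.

0.269

Compute ⟨x⟩ and ⟨x²⟩ separately, then (Δx)² = ⟨x²⟩ − ⟨x⟩².
Expand each integrand as polynomial × e^(−2ax²) and use ∫x^(2j)·e^(−2ax²) dx = (2j−1)!!/(4a)^j · √(π/(2a)), odd powers → 0; here √(π/(2a)) = 0.79586.
Normalization: ∫|Ψ|² dx = 0.57065.
⟨x⟩ = 0.14711 and ⟨x²⟩ = 0.29095.
(Δx)² = 0.29095 − (0.14711)² = 0.26931.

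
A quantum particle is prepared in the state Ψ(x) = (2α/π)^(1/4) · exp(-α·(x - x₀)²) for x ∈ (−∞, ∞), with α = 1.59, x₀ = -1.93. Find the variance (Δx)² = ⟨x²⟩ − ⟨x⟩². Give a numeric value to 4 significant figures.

Compute ⟨x⟩ and ⟨x²⟩ separately, then (Δx)² = ⟨x²⟩ − ⟨x⟩².
Gaussian moments (u = x − x₀): ∫u^(2j)·e^(−2αu²) du = (2j−1)!!/(4α)^j · √(π/(2α)), odd powers integrate to 0; here √(π/(2α)) = 0.99394.
⟨x⟩ = -1.9300 and ⟨x²⟩ = 3.8821.
(Δx)² = 3.8821 − (-1.9300)² = 0.15723.

0.1572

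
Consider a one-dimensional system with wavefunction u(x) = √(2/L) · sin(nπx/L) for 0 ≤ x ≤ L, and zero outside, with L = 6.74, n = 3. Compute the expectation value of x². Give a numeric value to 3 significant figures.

⟨x²⟩ = ∫ x²·|u|² dx (integrals over the domain).
With sin²θ = (1 − cos2θ)/2 on 0 ≤ x ≤ L: ∫sin²(nπx/L) dx = L/2, ∫x·sin²(nπx/L) dx = L²/4, ∫x²·sin²(nπx/L) dx = L³·(1/6 − 1/(4n²π²)); higher powers xᵏ the same way, integrating xᵏ·cos(2nπx/L) by parts.
⟨x²⟩ = 14.887.

14.9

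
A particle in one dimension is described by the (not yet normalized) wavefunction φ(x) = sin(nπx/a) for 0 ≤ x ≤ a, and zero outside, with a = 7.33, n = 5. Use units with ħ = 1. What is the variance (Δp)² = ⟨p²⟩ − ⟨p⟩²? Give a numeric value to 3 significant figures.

4.59

Compute ⟨p⟩ and ⟨p²⟩ separately; (Δp)² = ⟨p²⟩ − ⟨p⟩².
d/dx sin(nπx/a) = (nπ/a)·cos(nπx/a) and d²/dx² sin(nπx/a) = −(nπ/a)²·sin(nπx/a); on 0 ≤ x ≤ a, ∫sin²(nπx/a) dx = a/2 and ∫sin(nπx/a)·cos(nπx/a) dx = 0.
Normalization: ∫|φ|² dx = 3.6650.
⟨p⟩ = 0.0000 and ⟨p²⟩ = 4.5923.
(Δp)² = 4.5923 − (0.0000)² = 4.5923.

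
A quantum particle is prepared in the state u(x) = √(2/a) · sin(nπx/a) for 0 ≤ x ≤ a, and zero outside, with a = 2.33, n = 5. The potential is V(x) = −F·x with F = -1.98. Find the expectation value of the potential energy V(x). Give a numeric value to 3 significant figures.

2.31

⟨V⟩ = ∫ V(x)·|u|² dx.
With sin²θ = (1 − cos2θ)/2 on 0 ≤ x ≤ a: ∫sin²(nπx/a) dx = a/2, ∫x·sin²(nπx/a) dx = a²/4, ∫x²·sin²(nπx/a) dx = a³·(1/6 − 1/(4n²π²)); higher powers xᵏ the same way, integrating xᵏ·cos(2nπx/a) by parts.
⟨V⟩ = 2.3067.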